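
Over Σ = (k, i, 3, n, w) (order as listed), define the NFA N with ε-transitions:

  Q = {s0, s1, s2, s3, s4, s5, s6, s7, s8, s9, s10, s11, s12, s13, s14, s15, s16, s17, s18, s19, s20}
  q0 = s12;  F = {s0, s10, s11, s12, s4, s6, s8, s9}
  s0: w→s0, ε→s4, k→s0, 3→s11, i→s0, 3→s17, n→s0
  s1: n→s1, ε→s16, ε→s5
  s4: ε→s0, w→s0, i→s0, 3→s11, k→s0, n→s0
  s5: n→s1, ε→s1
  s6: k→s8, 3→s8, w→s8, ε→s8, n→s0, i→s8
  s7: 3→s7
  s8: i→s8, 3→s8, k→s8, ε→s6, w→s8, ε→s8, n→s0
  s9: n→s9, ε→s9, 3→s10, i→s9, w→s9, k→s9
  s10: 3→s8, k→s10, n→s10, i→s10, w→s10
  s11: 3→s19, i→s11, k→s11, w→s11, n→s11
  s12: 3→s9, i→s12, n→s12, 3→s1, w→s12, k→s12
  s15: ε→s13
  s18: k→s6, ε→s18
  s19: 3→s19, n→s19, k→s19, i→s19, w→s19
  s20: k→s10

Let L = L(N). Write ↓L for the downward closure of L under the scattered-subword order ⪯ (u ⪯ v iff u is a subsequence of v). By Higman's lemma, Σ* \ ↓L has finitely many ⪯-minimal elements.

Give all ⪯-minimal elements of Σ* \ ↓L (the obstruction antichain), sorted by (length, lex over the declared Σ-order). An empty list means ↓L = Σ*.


|Q|=21, |F|=8, |δ|=63 (11 ε).
min D↑ (7 st, q0=0, F={6}): 0:k→0,i→0,3→1,n→0,w→0 1:k→1,i→1,3→2,n→1,w→1 2:k→2,i→2,3→3,n→2,w→2 3:k→3,i→3,3→3,n→4,w→3 4:k→4,i→4,3→5,n→4,w→4 5:k→5,i→5,3→6,n→5,w→5 6:k→6,i→6,3→6,n→6,w→6 [Hopcroft].
'333n33': N↓-sim [13, 12, 8, 7, 5, 3, 1] end={s19} — reject; 6/6 del acc.
1 obstructions.

Antichain: [333n33].


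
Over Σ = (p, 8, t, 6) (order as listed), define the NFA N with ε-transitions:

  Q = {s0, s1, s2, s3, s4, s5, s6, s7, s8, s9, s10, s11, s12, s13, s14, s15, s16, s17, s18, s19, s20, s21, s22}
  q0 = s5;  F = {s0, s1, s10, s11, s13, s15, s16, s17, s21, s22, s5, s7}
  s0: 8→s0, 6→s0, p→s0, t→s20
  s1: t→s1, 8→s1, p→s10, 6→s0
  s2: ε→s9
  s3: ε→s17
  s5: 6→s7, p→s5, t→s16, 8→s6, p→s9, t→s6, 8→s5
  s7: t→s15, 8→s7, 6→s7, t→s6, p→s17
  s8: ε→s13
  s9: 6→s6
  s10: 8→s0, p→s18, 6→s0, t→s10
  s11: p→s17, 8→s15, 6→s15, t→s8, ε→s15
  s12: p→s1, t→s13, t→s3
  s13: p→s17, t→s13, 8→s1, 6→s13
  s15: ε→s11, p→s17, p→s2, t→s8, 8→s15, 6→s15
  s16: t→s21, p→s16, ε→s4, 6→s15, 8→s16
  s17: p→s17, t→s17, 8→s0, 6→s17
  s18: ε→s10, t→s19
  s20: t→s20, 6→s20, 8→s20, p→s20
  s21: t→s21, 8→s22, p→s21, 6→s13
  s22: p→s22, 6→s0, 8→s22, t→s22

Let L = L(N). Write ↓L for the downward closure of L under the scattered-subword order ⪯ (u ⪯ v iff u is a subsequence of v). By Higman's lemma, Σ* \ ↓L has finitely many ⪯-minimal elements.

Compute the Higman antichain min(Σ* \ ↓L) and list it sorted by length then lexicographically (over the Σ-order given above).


A = [6p8t, tt86t].

|Q|=23, |F|=12, |δ|=69 (7 ε).
min D↑ (12 st, q0=0, F={10}): 0:p→0,8→0,t→1,6→2 1:p→1,8→1,t→3,6→4 2:p→5,8→2,t→4,6→2 3:p→3,8→6,t→3,6→7 4:p→5,8→4,t→7,6→4 5:p→5,8→8,t→5,6→5 6:p→6,8→6,t→6,6→8 7:p→5,8→9,t→7,6→7 8:p→8,8→8,t→10,6→8 9:p→11,8→9,t→9,6→8 10:p→10,8→10,t→10,6→10 11:p→11,8→8,t→11,6→8 [Hopcroft].
'6p8t': |S_i|=[20, 15, 9, 2, 1] end={s20} ∉↓L; 4/4 del acc.
'tt86t': |S_i|=[20, 18, 11, 7, 2, 1] end={s20} — reject; 5/5 deletions ∈↓L.
2 obstructions.


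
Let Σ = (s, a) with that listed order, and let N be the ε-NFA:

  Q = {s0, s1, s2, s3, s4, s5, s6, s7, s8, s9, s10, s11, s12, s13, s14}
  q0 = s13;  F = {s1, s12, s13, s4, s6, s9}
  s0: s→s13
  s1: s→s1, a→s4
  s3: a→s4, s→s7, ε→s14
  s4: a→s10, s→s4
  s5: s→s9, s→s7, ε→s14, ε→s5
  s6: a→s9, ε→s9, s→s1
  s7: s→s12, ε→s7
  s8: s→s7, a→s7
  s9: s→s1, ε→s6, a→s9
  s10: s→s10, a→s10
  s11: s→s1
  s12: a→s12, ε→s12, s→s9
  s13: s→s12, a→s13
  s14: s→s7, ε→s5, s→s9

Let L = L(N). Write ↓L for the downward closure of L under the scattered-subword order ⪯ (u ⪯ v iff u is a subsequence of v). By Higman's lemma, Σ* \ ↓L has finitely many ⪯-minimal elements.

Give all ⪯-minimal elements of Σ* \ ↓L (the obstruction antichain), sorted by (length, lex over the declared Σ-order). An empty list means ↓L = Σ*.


min(Σ*\↓L) = [sssaa].

|Q|=15, |F|=6, |δ|=33 (8 ε).
min D↑ (6 st, q0=0, F={5}): 0:s→1,a→0 1:s→2,a→1 2:s→3,a→2 3:s→3,a→4 4:s→4,a→5 5:s→5,a→5.
'sssaa': |S_i|=[7, 6, 5, 3, 2, 1] end={s10} — reject; 5/5 deletions ∈↓L.
1 minimals (antichain).


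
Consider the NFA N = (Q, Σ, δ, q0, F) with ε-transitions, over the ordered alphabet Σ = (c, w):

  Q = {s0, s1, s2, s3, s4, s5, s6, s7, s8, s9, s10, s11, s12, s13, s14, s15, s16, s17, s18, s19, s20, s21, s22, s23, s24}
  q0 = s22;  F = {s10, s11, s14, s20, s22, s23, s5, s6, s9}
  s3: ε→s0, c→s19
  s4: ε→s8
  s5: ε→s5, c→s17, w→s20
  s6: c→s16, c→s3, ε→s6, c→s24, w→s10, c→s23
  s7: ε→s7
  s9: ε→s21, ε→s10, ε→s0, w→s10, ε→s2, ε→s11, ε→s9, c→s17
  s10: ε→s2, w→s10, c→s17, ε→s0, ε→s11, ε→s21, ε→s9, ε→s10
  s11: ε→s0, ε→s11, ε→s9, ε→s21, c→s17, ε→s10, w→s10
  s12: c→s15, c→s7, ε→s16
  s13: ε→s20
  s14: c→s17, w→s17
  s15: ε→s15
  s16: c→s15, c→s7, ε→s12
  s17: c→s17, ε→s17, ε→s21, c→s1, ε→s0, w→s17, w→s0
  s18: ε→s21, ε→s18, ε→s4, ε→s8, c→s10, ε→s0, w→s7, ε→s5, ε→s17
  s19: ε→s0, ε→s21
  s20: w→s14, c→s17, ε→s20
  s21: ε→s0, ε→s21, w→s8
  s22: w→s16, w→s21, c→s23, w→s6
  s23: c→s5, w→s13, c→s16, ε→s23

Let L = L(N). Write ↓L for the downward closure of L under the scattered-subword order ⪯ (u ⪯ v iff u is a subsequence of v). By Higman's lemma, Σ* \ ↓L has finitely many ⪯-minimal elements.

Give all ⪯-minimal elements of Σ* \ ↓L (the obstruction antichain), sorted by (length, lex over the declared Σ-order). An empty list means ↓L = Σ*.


|Q|=25, |F|=9, |δ|=78 (42 ε).
min D↑ (8 st, q0=0, F={6}): 0:c→1,w→2 1:c→3,w→4 2:c→1,w→5 3:c→6,w→4 4:c→6,w→7 5:c→6,w→5 6:c→6,w→6 7:c→6,w→6 (ε-aug+det+¬).
'ccc': |S_i|=[23, 17, 13, 7] end={s0,s1,s15,s17,s21,s7,s8} — reject; 3/3 deletions ∈↓L.
'cwc': |S_i|=[23, 17, 8, 5] end={s0,s1,s17,s21,s8} — reject; 3/3 single-dels accept.
'wwc': |S_i|=[23, 22, 12, 5] end={s0,s1,s17,s21,s8} — reject; 3/3 single-dels accept.
'cwww': run [23, 17, 8, 6, 5] end={s0,s1,s17,s21,s8} ∉↓L; 4/4 deletions ∈↓L.
4 minimals (antichain).

A = [ccc, cwc, wwc, cwww].


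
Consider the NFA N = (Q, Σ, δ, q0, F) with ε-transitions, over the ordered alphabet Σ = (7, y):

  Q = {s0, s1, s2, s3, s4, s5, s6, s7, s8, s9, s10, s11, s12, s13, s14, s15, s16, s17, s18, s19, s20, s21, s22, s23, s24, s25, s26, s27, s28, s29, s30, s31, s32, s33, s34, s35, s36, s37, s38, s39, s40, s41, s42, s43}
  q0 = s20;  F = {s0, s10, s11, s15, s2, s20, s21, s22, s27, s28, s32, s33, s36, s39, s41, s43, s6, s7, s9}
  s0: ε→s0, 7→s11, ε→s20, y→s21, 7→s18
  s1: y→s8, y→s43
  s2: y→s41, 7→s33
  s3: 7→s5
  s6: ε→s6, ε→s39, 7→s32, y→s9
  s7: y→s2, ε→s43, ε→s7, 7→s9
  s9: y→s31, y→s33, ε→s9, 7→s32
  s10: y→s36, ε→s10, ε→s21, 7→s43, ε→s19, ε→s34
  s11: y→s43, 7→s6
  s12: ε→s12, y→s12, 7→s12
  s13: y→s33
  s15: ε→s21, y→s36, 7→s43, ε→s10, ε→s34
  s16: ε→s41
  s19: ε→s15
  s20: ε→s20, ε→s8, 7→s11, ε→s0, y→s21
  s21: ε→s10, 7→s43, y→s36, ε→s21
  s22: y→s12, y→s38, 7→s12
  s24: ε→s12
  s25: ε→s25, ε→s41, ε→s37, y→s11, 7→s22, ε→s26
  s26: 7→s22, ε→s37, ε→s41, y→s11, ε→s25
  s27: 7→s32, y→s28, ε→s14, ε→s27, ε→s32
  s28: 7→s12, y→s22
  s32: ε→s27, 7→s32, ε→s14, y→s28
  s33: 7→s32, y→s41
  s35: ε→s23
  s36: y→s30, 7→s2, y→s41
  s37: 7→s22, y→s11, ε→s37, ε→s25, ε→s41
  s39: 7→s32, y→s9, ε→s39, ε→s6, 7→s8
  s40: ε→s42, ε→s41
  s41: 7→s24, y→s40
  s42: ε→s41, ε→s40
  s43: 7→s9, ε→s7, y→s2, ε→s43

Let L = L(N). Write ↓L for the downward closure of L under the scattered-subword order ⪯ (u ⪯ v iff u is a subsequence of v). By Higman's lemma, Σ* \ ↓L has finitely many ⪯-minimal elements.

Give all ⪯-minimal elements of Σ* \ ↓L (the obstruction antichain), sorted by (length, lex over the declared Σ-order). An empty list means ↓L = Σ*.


min(Σ*\↓L) = [yyy7, 777y7, 777yyy].

|Q|=44, |F|=19, |δ|=102 (47 ε).
min D↑ (14 st, q0=0, F={12}): 0:7→1,y→2 1:7→3,y→4 2:7→4,y→5 3:7→6,y→7 4:7→7,y→8 5:7→8,y→9 6:7→6,y→10 7:7→6,y→11 8:7→11,y→9 9:7→12,y→9 10:7→12,y→13 11:7→6,y→9 12:7→12,y→12 13:7→12,y→12 (ε-aug+det+¬).
'yyy7': |S_i|=[31, 24, 16, 9, 2] end={s12,s24} — reject; 4/4 single-dels accept.
'777y7': |S_i|=[31, 22, 17, 9, 4, 1] end={s12} rej; 5/5 deletions ∈↓L.
'777yyy': N↓-sim [31, 22, 17, 9, 4, 3, 2] end={s12,s38} rej; 6/6 del acc.
3 words, ⪯-incomp.


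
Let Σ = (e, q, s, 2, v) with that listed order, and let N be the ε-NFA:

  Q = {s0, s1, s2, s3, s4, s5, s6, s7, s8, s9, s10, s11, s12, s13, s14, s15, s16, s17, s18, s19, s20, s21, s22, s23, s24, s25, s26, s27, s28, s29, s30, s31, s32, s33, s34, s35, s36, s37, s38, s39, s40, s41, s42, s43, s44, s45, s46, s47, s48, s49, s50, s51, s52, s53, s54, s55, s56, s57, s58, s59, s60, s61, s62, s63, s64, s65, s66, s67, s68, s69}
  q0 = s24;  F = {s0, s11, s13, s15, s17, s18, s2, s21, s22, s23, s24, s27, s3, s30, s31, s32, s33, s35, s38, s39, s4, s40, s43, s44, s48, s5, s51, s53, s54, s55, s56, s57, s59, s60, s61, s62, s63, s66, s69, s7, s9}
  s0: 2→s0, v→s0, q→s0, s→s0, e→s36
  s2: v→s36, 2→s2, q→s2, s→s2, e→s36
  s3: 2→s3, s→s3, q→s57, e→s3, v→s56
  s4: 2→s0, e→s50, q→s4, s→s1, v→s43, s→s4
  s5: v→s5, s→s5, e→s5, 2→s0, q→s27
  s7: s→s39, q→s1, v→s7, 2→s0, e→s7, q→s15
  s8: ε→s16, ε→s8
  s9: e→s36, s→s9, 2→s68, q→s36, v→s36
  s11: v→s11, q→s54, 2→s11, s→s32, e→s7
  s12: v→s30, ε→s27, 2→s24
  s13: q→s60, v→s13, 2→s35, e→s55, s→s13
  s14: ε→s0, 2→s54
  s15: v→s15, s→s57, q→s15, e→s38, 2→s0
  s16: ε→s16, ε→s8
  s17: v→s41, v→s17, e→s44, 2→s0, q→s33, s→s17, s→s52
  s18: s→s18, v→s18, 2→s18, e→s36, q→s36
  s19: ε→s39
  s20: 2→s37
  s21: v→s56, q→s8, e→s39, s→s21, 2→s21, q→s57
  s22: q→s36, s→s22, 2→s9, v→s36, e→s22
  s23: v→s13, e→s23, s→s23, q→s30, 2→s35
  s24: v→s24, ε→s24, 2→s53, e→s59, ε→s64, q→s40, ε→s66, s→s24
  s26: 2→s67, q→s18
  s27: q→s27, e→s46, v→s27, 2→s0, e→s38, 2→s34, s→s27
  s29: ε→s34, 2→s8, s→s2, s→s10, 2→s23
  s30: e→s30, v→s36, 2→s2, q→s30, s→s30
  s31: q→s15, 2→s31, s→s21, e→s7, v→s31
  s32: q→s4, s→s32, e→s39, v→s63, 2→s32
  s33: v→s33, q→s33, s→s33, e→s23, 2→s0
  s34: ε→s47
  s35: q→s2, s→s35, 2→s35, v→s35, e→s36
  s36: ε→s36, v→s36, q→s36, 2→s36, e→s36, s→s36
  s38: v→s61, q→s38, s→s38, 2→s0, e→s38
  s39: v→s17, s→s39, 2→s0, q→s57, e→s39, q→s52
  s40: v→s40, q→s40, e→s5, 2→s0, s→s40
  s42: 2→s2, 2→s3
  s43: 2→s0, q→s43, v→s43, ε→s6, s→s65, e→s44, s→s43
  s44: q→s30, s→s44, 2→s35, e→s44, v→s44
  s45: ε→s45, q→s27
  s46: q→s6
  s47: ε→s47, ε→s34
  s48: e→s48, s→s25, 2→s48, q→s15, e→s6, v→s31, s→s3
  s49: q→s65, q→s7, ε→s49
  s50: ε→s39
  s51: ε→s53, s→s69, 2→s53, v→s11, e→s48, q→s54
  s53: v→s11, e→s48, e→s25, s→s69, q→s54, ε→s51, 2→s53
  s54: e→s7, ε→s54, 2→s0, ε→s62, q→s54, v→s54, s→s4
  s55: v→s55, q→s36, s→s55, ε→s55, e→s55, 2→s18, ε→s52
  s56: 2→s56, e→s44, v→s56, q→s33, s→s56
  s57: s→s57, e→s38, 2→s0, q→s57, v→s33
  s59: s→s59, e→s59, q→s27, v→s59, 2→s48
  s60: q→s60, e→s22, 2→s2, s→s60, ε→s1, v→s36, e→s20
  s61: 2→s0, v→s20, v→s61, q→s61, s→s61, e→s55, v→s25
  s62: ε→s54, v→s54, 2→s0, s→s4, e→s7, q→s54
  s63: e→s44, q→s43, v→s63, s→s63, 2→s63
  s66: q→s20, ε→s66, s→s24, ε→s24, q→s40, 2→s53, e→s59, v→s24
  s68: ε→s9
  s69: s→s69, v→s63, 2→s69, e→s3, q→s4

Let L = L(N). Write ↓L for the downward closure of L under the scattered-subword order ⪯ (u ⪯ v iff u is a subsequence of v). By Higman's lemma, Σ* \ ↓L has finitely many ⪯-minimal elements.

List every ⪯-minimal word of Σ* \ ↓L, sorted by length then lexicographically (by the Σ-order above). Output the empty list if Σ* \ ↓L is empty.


A = [q2e, 2ve2e, eqeveq, 2sveqv].

|Q|=70, |F|=41, |δ|=272 (30 ε).
min D↑ (39 st, q0=0, F={15}): 0:e→1,q→2,s→0,2→3,v→0 1:e→1,q→4,s→1,2→5,v→1 2:e→6,q→2,s→2,2→7,v→2 3:e→5,q→8,s→9,2→3,v→10 4:e→11,q→4,s→4,2→7,v→4 5:e→5,q→12,s→13,2→5,v→14 6:e→6,q→4,s→6,2→7,v→6 7:e→15,q→7,s→7,2→7,v→7 8:e→16,q→8,s→17,2→7,v→8 9:e→13,q→17,s→9,2→9,v→18 10:e→16,q→8,s→19,2→10,v→10 11:e→11,q→11,s→11,2→7,v→20 12:e→11,q→12,s→21,2→7,v→12 13:e→13,q→21,s→13,2→13,v→22 14:e→16,q→12,s→23,2→14,v→14 15:e→15,q→15,s→15,2→15,v→15 16:e→16,q→12,s→24,2→7,v→16 17:e→24,q→17,s→17,2→7,v→25 18:e→26,q→25,s→18,2→18,v→18 19:e→24,q→17,s→19,2→19,v→18 20:e→27,q→20,s→20,2→7,v→20 21:e→11,q→21,s→21,2→7,v→28 22:e→26,q→28,s→22,2→22,v→22 23:e→24,q→21,s→23,2→23,v→22 24:e→24,q→21,s→24,2→7,v→29 25:e→26,q→25,s→25,2→7,v→25 26:e→26,q→30,s→26,2→31,v→26 27:e→27,q→15,s→27,2→32,v→27 28:e→33,q→28,s→28,2→7,v→28 29:e→26,q→28,s→29,2→7,v→29 30:e→30,q→30,s→30,2→34,v→15 31:e→15,q→34,s→31,2→31,v→31 32:e→15,q→15,s→32,2→32,v→32 33:e→33,q→30,s→33,2→31,v→35 34:e→15,q→34,s→34,2→34,v→15 35:e→27,q→36,s→35,2→31,v→35 36:e→37,q→36,s→36,2→34,v→15 37:e→37,q→15,s→37,2→38,v→15 38:e→15,q→15,s→38,2→38,v→15.
'q2e': run [58, 43, 10, 1] end={s36} rej; 3/3 deletions ∈↓L.
'2ve2e': run [58, 50, 43, 29, 8, 1] end={s36} rej; 5/5 deletions ∈↓L.
'eqeveq': N↓-sim [58, 43, 30, 22, 17, 9, 1] end={s36} ∉↓L; 6/6 del acc.
'2sveqv': |S_i|=[58, 50, 39, 28, 17, 10, 1] end={s36} rej; 6/6 del acc.
4 minimals (antichain).


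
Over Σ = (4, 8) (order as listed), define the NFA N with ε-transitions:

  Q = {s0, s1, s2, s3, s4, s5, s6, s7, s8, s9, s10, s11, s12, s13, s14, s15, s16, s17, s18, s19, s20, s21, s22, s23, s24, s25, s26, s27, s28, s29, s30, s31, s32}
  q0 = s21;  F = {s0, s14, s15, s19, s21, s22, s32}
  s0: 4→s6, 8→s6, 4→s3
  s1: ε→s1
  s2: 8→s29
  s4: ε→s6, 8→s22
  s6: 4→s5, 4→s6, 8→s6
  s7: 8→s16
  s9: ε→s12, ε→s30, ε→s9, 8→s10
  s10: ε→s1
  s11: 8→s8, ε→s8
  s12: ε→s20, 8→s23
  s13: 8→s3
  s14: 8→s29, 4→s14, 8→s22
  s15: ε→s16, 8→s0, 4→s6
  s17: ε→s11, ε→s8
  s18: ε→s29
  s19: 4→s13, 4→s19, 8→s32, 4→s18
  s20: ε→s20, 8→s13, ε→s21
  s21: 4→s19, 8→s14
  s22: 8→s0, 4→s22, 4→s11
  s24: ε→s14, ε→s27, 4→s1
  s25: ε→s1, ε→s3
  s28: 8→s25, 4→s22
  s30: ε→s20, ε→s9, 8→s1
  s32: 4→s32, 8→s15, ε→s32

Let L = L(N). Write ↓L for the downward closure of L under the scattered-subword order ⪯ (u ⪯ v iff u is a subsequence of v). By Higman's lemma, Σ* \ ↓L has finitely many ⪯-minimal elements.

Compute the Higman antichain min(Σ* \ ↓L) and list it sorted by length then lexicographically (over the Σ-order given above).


|Q|=33, |F|=7, |δ|=55 (21 ε).
min D↑ (8 st, q0=0, F={7}): 0:4→1,8→2 1:4→1,8→3 2:4→2,8→4 3:4→3,8→5 4:4→4,8→6 5:4→7,8→6 6:4→7,8→7 7:4→7,8→7.
'4884': run [16, 15, 11, 7, 3] end={s3,s5,s6} — reject; 4/4 del acc.
'8884': |S_i|=[16, 12, 10, 5, 3] end={s3,s5,s6} — reject; 4/4 deletions ∈↓L.
'8888': N↓-sim [16, 12, 10, 5, 2] end={s5,s6} ∉↓L; 4/4 deletions ∈↓L.
3 minimals (antichain).

A = [4884, 8884, 8888].


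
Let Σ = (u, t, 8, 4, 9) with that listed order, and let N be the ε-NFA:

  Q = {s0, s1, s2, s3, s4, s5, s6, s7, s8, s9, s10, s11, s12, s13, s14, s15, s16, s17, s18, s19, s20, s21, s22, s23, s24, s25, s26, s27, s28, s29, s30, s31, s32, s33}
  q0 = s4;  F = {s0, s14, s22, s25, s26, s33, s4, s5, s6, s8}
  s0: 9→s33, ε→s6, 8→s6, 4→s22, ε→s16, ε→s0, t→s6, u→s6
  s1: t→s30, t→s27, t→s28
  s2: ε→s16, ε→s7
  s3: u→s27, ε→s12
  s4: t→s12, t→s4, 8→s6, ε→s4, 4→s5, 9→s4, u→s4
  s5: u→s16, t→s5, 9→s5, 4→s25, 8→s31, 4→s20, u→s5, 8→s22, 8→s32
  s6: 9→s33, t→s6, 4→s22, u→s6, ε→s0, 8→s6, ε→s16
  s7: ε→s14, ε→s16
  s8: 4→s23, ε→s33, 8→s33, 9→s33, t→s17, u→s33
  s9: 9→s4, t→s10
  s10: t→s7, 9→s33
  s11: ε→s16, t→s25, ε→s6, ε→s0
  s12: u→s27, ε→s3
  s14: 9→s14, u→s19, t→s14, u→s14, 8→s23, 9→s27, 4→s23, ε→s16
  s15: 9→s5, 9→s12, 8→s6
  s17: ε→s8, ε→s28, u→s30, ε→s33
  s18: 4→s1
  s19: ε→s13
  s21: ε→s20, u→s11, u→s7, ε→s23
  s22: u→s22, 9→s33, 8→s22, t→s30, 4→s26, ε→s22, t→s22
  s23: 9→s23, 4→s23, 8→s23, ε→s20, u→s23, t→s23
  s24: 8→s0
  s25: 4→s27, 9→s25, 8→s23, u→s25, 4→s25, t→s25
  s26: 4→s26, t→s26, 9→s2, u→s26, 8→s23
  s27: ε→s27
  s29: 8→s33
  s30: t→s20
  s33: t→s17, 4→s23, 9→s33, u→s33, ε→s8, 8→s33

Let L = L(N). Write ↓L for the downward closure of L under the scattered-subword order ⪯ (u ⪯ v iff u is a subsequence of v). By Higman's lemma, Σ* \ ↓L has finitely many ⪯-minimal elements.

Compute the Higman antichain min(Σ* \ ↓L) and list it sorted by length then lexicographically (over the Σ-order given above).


Antichain: [894, 448].

|Q|=34, |F|=10, |δ|=111 (27 ε).
min D↑ (9 st, q0=0, F={7}): 0:u→0,t→0,8→1,4→2,9→0 1:u→1,t→1,8→1,4→3,9→4 2:u→2,t→2,8→3,4→5,9→2 3:u→3,t→3,8→3,4→6,9→4 4:u→4,t→4,8→4,4→7,9→4 5:u→5,t→5,8→7,4→5,9→5 6:u→6,t→6,8→7,4→6,9→8 7:u→7,t→7,8→7,4→7,9→7 8:u→8,t→8,8→7,4→7,9→8 [Hopcroft].
'894': N↓-sim [25, 20, 14, 2] end={s20,s23} ∉↓L; 3/3 deletions ∈↓L.
'448': |S_i|=[25, 20, 11, 2] end={s20,s23} — reject; 3/3 deletions ∈↓L.
2 words, ⪯-incomp.


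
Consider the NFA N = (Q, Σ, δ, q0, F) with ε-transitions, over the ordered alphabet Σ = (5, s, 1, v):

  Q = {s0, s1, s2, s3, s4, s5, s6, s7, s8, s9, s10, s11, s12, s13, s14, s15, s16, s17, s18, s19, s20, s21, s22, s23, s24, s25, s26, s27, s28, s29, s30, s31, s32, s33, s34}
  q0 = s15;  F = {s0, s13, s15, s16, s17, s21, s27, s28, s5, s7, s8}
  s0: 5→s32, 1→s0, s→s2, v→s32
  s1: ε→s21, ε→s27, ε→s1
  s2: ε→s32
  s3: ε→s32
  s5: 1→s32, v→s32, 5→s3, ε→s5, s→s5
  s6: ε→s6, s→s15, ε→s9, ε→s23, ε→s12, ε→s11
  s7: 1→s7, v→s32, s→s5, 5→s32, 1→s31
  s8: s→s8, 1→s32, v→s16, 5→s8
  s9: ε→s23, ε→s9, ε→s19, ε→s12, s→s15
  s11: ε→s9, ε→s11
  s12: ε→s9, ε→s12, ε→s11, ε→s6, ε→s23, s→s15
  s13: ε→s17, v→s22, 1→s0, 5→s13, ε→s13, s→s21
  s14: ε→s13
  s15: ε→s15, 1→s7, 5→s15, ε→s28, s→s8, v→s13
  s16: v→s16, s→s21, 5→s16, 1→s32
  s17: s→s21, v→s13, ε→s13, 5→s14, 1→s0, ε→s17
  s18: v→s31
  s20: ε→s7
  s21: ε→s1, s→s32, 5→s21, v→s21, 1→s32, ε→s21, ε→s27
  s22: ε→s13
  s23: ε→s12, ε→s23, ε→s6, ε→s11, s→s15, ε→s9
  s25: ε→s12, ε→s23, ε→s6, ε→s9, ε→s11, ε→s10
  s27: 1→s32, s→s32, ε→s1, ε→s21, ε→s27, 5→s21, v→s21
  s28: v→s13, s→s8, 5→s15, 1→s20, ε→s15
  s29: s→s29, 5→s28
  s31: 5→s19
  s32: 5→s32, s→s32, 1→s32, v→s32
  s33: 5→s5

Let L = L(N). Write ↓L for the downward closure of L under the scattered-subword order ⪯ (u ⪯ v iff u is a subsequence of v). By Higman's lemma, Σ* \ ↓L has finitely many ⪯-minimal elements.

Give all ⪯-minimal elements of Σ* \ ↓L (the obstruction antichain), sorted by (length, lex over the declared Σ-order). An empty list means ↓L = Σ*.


Antichain: [s1, 15, 1v, vss, v1s].

|Q|=35, |F|=11, |δ|=107 (49 ε).
min D↑ (9 st, q0=0, F={4}): 0:5→0,s→1,1→2,v→3 1:5→1,s→1,1→4,v→5 2:5→4,s→6,1→2,v→4 3:5→3,s→7,1→8,v→3 4:5→4,s→4,1→4,v→4 5:5→5,s→7,1→4,v→5 6:5→4,s→6,1→4,v→4 7:5→7,s→4,1→4,v→7 8:5→4,s→4,1→8,v→4.
's1': N↓-sim [20, 9, 1] end={s32} rej; 2/2 deletions ∈↓L.
'15': N↓-sim [20, 9, 3] end={s19,s3,s32} — reject; 2/2 del acc.
'1v': |S_i|=[20, 9, 1] end={s32} — reject; 2/2 del acc.
'vss': N↓-sim [20, 11, 5, 1] end={s32} rej; 3/3 single-dels accept.
'v1s': |S_i|=[20, 11, 3, 2] end={s2,s32} rej; 3/3 del acc.
5 obstructions.


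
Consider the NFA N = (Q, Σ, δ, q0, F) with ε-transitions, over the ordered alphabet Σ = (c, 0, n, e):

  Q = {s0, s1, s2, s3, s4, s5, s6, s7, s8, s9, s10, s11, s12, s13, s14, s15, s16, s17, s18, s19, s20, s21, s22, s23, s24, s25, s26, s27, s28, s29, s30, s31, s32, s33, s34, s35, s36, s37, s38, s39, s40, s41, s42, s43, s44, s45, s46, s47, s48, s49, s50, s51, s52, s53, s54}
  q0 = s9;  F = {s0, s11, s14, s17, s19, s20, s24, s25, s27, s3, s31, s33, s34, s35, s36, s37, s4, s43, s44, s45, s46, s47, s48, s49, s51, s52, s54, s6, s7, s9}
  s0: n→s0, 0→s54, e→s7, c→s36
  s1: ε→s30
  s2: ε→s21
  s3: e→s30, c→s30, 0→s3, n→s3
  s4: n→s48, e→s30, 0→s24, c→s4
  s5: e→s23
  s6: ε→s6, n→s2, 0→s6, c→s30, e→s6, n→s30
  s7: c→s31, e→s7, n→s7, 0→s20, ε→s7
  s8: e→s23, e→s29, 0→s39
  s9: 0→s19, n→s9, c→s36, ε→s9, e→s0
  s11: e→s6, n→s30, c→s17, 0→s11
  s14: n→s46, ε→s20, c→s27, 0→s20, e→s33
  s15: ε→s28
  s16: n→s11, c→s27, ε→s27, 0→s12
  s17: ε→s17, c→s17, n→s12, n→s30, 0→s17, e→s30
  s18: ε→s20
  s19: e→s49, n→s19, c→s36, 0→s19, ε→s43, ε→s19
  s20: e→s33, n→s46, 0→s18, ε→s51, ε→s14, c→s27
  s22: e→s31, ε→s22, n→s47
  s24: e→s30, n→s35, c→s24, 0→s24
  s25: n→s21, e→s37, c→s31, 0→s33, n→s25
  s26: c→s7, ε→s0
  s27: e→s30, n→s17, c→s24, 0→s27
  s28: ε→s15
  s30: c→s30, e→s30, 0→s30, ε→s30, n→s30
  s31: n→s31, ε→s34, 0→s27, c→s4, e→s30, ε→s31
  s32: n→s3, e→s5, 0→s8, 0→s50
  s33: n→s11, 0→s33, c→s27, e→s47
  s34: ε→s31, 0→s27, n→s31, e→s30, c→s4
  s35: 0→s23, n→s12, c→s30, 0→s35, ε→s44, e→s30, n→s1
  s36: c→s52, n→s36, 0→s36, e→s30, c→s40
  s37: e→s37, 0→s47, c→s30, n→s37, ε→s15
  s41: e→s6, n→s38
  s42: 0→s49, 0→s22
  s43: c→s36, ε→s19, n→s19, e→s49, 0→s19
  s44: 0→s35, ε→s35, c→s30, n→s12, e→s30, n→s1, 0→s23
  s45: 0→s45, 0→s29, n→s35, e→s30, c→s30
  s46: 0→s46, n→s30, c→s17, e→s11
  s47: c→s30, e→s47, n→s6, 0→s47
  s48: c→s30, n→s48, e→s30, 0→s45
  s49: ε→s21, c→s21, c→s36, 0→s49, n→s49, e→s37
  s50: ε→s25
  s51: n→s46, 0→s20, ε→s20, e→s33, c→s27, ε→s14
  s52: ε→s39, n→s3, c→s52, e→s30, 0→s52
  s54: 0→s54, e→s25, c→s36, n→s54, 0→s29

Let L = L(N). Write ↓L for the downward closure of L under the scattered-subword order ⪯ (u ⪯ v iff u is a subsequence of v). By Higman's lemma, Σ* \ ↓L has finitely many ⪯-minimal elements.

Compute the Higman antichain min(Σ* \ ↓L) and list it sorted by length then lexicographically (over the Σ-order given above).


Antichain: [ce, ccnc, 0eec, ee0nn].

|Q|=55, |F|=30, |δ|=183 (30 ε).
min D↑ (26 st, q0=0, F={5}): 0:c→1,0→2,n→0,e→3 1:c→4,0→1,n→1,e→5 2:c→1,0→2,n→2,e→6 3:c→1,0→7,n→3,e→8 4:c→4,0→4,n→9,e→5 5:c→5,0→5,n→5,e→5 6:c→1,0→6,n→6,e→10 7:c→1,0→7,n→7,e→11 8:c→12,0→13,n→8,e→8 9:c→5,0→9,n→9,e→5 10:c→5,0→14,n→10,e→10 11:c→12,0→15,n→11,e→10 12:c→16,0→17,n→12,e→5 13:c→17,0→13,n→18,e→15 14:c→5,0→14,n→19,e→14 15:c→17,0→15,n→20,e→14 16:c→16,0→21,n→22,e→5 17:c→21,0→17,n→23,e→5 18:c→23,0→18,n→5,e→20 19:c→5,0→19,n→5,e→19 20:c→23,0→20,n→5,e→19 21:c→21,0→21,n→24,e→5 22:c→5,0→25,n→22,e→5 23:c→23,0→23,n→5,e→5 24:c→5,0→24,n→5,e→5 25:c→5,0→25,n→24,e→5 [Hopcroft].
'ce': run [42, 21, 1] end={s30} ∉↓L; 2/2 del acc.
'ccnc': run [42, 21, 16, 10, 1] end={s30} — reject; 4/4 del acc.
'0eec': run [42, 39, 31, 8, 1] end={s30} ∉↓L; 4/4 single-dels accept.
'ee0nn': N↓-sim [42, 39, 31, 22, 12, 5] end={s1,s12,s2,s21,s30} ∉↓L; 5/5 deletions ∈↓L.
4 minimals (antichain).


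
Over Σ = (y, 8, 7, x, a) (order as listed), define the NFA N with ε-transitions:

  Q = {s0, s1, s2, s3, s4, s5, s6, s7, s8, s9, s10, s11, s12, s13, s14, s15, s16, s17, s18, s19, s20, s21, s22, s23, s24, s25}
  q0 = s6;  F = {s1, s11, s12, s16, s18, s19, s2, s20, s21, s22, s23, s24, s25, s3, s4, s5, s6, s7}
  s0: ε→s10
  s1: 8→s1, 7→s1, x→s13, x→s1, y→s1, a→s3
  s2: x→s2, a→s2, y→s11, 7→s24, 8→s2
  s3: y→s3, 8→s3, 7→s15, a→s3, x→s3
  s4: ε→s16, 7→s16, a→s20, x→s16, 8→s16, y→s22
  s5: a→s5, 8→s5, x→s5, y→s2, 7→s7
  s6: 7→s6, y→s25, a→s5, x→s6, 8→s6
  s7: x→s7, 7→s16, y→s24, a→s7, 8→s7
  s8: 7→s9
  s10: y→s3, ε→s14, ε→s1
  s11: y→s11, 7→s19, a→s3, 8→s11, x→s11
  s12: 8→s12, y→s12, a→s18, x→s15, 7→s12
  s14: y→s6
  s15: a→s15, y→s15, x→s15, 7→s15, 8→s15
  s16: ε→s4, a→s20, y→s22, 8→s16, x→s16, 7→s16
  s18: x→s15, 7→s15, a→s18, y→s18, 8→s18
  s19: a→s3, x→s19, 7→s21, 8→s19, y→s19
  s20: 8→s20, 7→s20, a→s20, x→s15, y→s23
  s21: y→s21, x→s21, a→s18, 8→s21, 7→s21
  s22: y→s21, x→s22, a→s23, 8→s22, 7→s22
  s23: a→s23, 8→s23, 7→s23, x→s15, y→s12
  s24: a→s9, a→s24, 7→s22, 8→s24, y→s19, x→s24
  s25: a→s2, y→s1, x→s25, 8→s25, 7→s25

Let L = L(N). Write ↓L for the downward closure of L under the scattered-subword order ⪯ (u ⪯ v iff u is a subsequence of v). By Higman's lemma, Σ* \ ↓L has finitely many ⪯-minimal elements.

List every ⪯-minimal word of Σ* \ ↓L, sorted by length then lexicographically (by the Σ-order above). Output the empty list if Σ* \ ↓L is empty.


min(Σ*\↓L) = [yya7, a77ax].

|Q|=26, |F|=18, |δ|=105 (5 ε).
min D↑ (18 st, q0=0, F={10}): 0:y→1,8→0,7→0,x→0,a→2 1:y→3,8→1,7→1,x→1,a→4 2:y→4,8→2,7→5,x→2,a→2 3:y→3,8→3,7→3,x→3,a→6 4:y→7,8→4,7→8,x→4,a→4 5:y→8,8→5,7→9,x→5,a→5 6:y→6,8→6,7→10,x→6,a→6 7:y→7,8→7,7→11,x→7,a→6 8:y→11,8→8,7→12,x→8,a→8 9:y→12,8→9,7→9,x→9,a→13 10:y→10,8→10,7→10,x→10,a→10 11:y→11,8→11,7→14,x→11,a→6 12:y→14,8→12,7→12,x→12,a→15 13:y→15,8→13,7→13,x→10,a→13 14:y→14,8→14,7→14,x→14,a→16 15:y→17,8→15,7→15,x→10,a→15 16:y→16,8→16,7→10,x→10,a→16 17:y→17,8→17,7→17,x→10,a→16.
'yya7': |S_i|=[21, 15, 9, 3, 1] end={s15} — reject; 4/4 del acc.
'a77ax': N↓-sim [21, 17, 14, 9, 5, 1] end={s15} ∉↓L; 5/5 single-dels accept.
2 minimals (antichain).


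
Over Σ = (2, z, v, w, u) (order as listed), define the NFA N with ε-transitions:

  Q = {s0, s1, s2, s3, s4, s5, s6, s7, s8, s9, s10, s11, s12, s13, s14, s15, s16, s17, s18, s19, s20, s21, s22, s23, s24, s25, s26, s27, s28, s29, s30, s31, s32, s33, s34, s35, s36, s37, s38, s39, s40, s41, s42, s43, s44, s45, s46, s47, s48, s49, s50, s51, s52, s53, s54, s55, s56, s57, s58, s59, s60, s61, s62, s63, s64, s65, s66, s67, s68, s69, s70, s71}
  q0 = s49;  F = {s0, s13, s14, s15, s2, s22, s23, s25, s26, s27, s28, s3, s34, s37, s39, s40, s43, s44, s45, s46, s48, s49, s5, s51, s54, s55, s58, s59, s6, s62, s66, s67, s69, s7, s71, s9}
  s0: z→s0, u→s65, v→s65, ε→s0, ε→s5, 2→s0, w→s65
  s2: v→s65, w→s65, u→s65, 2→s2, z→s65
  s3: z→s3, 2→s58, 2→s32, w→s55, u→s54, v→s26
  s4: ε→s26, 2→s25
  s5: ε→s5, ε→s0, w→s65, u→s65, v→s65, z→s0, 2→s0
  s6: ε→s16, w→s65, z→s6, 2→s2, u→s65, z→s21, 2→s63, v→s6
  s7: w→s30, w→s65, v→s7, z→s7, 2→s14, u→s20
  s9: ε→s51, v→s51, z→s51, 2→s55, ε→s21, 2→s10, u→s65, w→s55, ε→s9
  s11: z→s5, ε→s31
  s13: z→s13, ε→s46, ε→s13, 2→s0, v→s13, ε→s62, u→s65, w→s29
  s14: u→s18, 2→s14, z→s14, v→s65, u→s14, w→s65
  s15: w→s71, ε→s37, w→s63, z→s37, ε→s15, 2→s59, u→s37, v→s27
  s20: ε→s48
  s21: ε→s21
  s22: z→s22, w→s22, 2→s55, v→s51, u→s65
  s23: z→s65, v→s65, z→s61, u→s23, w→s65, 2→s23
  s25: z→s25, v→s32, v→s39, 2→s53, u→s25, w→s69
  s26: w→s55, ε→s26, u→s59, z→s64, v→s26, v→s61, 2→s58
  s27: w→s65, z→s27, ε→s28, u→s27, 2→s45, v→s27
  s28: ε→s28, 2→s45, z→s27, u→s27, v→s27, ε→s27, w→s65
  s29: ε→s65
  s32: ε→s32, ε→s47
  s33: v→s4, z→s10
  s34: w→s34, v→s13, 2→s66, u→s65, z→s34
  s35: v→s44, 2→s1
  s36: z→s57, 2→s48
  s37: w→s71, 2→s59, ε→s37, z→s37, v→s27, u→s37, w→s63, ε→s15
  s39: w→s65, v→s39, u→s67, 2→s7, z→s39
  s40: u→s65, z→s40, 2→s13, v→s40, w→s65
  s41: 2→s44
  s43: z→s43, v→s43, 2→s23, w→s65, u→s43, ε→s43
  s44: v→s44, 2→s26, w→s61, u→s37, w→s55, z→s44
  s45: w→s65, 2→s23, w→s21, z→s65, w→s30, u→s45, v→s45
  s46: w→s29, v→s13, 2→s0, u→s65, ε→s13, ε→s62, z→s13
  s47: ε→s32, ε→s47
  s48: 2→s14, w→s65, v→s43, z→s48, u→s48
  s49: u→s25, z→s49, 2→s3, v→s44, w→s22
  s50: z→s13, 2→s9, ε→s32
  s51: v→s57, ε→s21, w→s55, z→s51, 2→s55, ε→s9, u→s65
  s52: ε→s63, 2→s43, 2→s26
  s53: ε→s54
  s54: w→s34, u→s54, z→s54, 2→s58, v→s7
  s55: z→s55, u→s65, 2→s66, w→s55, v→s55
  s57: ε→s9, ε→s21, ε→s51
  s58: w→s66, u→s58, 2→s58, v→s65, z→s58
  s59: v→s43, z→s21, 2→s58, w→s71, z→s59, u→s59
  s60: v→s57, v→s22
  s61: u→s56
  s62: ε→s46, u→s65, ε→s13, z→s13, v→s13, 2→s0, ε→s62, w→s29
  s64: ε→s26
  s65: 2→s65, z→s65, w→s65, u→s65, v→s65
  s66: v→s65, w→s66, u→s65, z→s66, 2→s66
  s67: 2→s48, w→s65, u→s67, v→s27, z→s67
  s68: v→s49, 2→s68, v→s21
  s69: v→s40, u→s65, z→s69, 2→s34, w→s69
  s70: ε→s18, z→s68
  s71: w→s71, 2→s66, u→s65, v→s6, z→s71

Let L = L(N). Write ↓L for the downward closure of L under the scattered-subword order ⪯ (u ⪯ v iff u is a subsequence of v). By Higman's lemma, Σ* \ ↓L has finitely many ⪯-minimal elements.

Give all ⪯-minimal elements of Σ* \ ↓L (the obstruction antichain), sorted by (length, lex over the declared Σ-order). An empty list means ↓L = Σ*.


|Q|=72, |F|=36, |δ|=264 (44 ε).
min D↑ (31 st, q0=0, F={11}): 0:2→1,z→0,v→2,w→3,u→4 1:2→5,z→1,v→6,w→7,u→8 2:2→6,z→2,v→2,w→7,u→9 3:2→7,z→3,v→10,w→3,u→11 4:2→8,z→4,v→12,w→13,u→4 5:2→5,z→5,v→11,w→14,u→5 6:2→5,z→6,v→6,w→7,u→15 7:2→14,z→7,v→7,w→7,u→11 8:2→5,z→8,v→16,w→17,u→8 9:2→15,z→9,v→18,w→19,u→9 10:2→7,z→10,v→10,w→7,u→11 11:2→11,z→11,v→11,w→11,u→11 12:2→16,z→12,v→12,w→11,u→20 13:2→17,z→13,v→21,w→13,u→11 14:2→14,z→14,v→11,w→14,u→11 15:2→5,z→15,v→22,w→19,u→15 16:2→23,z→16,v→16,w→11,u→24 17:2→14,z→17,v→25,w→17,u→11 18:2→26,z→18,v→18,w→11,u→18 19:2→14,z→19,v→27,w→19,u→11 20:2→24,z→20,v→18,w→11,u→20 21:2→25,z→21,v→21,w→11,u→11 22:2→28,z→22,v→22,w→11,u→22 23:2→23,z→23,v→11,w→11,u→23 24:2→23,z→24,v→22,w→11,u→24 25:2→29,z→25,v→25,w→11,u→11 26:2→28,z→11,v→26,w→11,u→26 27:2→30,z→27,v→27,w→11,u→11 28:2→28,z→11,v→11,w→11,u→28 29:2→29,z→29,v→11,w→11,u→11 30:2→30,z→11,v→11,w→11,u→11 (ε-aug+det+¬).
'wu': N↓-sim [52, 26, 2] end={s56,s65} ∉↓L; 2/2 del acc.
'22v': run [52, 37, 14, 1] end={s65} rej; 3/3 del acc.
'uvw': N↓-sim [52, 41, 30, 4] end={s21,s29,s30,s65} — reject; 3/3 single-dels accept.
'vw2v': run [52, 44, 13, 4, 1] end={s65} — reject; 4/4 del acc.
'vuv2z': run [52, 44, 25, 14, 9, 3] end={s56,s61,s65} — reject; 5/5 single-dels accept.
5 minimals (antichain).

min(Σ*\↓L) = [wu, 22v, uvw, vw2v, vuv2z].


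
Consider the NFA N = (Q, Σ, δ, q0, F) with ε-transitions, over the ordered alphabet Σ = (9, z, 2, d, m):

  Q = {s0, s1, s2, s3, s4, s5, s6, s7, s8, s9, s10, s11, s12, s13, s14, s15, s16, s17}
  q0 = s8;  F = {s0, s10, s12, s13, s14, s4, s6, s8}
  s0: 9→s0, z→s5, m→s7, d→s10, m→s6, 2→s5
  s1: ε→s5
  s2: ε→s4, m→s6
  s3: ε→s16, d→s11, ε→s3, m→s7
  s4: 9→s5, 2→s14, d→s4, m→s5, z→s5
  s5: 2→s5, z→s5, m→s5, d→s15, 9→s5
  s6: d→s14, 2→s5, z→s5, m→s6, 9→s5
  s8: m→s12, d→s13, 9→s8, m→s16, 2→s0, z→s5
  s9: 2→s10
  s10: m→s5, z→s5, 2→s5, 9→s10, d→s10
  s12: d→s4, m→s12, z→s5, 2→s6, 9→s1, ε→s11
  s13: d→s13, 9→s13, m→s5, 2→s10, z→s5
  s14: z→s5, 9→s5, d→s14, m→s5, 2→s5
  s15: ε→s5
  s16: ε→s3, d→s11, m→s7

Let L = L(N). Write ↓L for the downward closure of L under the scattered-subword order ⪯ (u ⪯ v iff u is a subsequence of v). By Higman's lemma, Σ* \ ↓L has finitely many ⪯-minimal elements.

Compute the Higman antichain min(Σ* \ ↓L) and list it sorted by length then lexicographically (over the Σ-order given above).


Antichain: [z, 22, dm, m9].

|Q|=18, |F|=8, |δ|=60 (7 ε).
min D↑ (9 st, q0=0, F={1}): 0:9→0,z→1,2→2,d→3,m→4 1:9→1,z→1,2→1,d→1,m→1 2:9→2,z→1,2→1,d→5,m→6 3:9→3,z→1,2→5,d→3,m→1 4:9→1,z→1,2→6,d→7,m→4 5:9→5,z→1,2→1,d→5,m→1 6:9→1,z→1,2→1,d→8,m→6 7:9→1,z→1,2→8,d→7,m→1 8:9→1,z→1,2→1,d→8,m→1.
'z': N↓-sim [15, 2] end={s15,s5} ∉↓L; 1/1 del acc.
'22': run [15, 7, 2] end={s15,s5} — reject; 2/2 del acc.
'dm': N↓-sim [15, 7, 2] end={s15,s5} — reject; 2/2 del acc.
'm9': |S_i|=[15, 11, 3] end={s1,s15,s5} ∉↓L; 2/2 deletions ∈↓L.
4 obstructions.


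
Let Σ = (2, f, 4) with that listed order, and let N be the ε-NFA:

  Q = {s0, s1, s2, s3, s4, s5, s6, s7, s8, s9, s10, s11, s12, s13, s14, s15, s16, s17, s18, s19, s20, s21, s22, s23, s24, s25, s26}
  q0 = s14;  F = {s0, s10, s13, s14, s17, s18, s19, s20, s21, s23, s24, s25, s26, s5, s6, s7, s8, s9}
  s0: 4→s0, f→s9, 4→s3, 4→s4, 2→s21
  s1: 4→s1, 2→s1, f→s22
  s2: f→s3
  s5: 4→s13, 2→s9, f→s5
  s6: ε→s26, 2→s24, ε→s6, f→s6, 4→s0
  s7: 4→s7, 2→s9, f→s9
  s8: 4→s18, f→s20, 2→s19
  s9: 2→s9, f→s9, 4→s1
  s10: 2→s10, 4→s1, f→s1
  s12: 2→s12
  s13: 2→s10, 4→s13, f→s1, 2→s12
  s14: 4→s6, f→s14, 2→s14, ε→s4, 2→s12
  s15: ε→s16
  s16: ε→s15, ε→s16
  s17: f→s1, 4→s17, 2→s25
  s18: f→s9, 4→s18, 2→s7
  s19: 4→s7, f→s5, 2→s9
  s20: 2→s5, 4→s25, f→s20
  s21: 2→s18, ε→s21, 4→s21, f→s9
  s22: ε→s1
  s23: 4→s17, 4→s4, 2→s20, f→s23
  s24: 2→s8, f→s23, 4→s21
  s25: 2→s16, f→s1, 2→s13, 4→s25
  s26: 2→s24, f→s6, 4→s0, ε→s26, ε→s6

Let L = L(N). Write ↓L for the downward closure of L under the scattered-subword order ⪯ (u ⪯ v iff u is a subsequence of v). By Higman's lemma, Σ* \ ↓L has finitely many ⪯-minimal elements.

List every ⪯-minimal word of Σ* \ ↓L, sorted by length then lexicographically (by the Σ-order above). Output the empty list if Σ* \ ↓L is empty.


min(Σ*\↓L) = [44f4, 42f4f, 422224].

|Q|=27, |F|=18, |δ|=75 (10 ε).
min D↑ (18 st, q0=0, F={12}): 0:2→0,f→0,4→1 1:2→2,f→1,4→3 2:2→4,f→5,4→6 3:2→6,f→7,4→3 4:2→8,f→9,4→10 5:2→9,f→5,4→11 6:2→10,f→7,4→6 7:2→7,f→7,4→12 8:2→7,f→13,4→14 9:2→13,f→9,4→15 10:2→14,f→7,4→10 11:2→15,f→12,4→11 12:2→12,f→12,4→12 13:2→7,f→13,4→16 14:2→7,f→7,4→14 15:2→16,f→12,4→15 16:2→17,f→12,4→16 17:2→17,f→12,4→12 (ε-aug+det+¬).
'44f4': run [25, 24, 16, 3, 2] end={s1,s22} — reject; 4/4 del acc.
'42f4f': run [25, 24, 20, 14, 10, 2] end={s1,s22} ∉↓L; 5/5 single-dels accept.
'422224': run [25, 24, 20, 15, 11, 5, 2] end={s1,s22} — reject; 6/6 del acc.
3 minimals (antichain).


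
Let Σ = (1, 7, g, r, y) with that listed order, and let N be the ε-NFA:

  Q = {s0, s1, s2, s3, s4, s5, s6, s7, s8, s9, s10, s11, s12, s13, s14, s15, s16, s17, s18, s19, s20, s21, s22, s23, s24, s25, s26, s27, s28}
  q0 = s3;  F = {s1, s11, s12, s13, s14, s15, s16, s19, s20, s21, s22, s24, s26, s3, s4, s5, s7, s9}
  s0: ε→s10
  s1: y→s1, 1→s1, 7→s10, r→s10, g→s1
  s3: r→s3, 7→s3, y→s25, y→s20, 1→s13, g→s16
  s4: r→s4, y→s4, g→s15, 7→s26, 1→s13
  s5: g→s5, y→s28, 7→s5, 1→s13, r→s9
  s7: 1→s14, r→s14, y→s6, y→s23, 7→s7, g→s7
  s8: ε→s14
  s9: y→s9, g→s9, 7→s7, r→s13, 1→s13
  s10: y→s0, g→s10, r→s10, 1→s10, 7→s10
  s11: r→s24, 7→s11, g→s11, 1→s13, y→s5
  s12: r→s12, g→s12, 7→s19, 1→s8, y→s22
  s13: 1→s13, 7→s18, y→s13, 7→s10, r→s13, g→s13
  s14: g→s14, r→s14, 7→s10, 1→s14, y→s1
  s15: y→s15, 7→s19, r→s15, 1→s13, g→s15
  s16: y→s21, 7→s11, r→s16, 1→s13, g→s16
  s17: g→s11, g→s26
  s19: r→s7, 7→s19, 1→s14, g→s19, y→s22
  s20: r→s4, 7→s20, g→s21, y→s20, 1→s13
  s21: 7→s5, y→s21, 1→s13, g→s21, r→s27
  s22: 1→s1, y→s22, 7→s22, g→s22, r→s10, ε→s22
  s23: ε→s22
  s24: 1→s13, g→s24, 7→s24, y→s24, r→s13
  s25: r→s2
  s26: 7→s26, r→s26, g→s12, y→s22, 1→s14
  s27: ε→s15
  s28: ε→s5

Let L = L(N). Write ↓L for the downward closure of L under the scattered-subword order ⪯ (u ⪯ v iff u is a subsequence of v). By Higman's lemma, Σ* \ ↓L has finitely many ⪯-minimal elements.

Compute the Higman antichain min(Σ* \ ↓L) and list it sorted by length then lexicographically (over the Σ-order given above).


Antichain: [17, g7rr7, yr7yr].

|Q|=29, |F|=18, |δ|=107 (6 ε).
min D↑ (19 st, q0=0, F={4}): 0:1→1,7→0,g→2,r→0,y→3 1:1→1,7→4,g→1,r→1,y→1 2:1→1,7→5,g→2,r→2,y→6 3:1→1,7→3,g→6,r→7,y→3 4:1→4,7→4,g→4,r→4,y→4 5:1→1,7→5,g→5,r→8,y→9 6:1→1,7→9,g→6,r→10,y→6 7:1→1,7→11,g→10,r→7,y→7 8:1→1,7→8,g→8,r→1,y→8 9:1→1,7→9,g→9,r→12,y→9 10:1→1,7→13,g→10,r→10,y→10 11:1→14,7→11,g→15,r→11,y→16 12:1→1,7→17,g→12,r→1,y→12 13:1→14,7→13,g→13,r→17,y→16 14:1→14,7→4,g→14,r→14,y→18 15:1→14,7→13,g→15,r→15,y→16 16:1→18,7→16,g→16,r→4,y→16 17:1→14,7→17,g→17,r→14,y→16 18:1→18,7→4,g→18,r→4,y→18 (ε-aug+det+¬).
'17': |S_i|=[28, 7, 3] end={s0,s10,s18} ∉↓L; 2/2 deletions ∈↓L.
'g7rr7': |S_i|=[28, 22, 16, 12, 6, 3] end={s0,s10,s18} ∉↓L; 5/5 single-dels accept.
'yr7yr': |S_i|=[28, 25, 19, 13, 6, 2] end={s0,s10} ∉↓L; 5/5 deletions ∈↓L.
3 minimals (antichain).


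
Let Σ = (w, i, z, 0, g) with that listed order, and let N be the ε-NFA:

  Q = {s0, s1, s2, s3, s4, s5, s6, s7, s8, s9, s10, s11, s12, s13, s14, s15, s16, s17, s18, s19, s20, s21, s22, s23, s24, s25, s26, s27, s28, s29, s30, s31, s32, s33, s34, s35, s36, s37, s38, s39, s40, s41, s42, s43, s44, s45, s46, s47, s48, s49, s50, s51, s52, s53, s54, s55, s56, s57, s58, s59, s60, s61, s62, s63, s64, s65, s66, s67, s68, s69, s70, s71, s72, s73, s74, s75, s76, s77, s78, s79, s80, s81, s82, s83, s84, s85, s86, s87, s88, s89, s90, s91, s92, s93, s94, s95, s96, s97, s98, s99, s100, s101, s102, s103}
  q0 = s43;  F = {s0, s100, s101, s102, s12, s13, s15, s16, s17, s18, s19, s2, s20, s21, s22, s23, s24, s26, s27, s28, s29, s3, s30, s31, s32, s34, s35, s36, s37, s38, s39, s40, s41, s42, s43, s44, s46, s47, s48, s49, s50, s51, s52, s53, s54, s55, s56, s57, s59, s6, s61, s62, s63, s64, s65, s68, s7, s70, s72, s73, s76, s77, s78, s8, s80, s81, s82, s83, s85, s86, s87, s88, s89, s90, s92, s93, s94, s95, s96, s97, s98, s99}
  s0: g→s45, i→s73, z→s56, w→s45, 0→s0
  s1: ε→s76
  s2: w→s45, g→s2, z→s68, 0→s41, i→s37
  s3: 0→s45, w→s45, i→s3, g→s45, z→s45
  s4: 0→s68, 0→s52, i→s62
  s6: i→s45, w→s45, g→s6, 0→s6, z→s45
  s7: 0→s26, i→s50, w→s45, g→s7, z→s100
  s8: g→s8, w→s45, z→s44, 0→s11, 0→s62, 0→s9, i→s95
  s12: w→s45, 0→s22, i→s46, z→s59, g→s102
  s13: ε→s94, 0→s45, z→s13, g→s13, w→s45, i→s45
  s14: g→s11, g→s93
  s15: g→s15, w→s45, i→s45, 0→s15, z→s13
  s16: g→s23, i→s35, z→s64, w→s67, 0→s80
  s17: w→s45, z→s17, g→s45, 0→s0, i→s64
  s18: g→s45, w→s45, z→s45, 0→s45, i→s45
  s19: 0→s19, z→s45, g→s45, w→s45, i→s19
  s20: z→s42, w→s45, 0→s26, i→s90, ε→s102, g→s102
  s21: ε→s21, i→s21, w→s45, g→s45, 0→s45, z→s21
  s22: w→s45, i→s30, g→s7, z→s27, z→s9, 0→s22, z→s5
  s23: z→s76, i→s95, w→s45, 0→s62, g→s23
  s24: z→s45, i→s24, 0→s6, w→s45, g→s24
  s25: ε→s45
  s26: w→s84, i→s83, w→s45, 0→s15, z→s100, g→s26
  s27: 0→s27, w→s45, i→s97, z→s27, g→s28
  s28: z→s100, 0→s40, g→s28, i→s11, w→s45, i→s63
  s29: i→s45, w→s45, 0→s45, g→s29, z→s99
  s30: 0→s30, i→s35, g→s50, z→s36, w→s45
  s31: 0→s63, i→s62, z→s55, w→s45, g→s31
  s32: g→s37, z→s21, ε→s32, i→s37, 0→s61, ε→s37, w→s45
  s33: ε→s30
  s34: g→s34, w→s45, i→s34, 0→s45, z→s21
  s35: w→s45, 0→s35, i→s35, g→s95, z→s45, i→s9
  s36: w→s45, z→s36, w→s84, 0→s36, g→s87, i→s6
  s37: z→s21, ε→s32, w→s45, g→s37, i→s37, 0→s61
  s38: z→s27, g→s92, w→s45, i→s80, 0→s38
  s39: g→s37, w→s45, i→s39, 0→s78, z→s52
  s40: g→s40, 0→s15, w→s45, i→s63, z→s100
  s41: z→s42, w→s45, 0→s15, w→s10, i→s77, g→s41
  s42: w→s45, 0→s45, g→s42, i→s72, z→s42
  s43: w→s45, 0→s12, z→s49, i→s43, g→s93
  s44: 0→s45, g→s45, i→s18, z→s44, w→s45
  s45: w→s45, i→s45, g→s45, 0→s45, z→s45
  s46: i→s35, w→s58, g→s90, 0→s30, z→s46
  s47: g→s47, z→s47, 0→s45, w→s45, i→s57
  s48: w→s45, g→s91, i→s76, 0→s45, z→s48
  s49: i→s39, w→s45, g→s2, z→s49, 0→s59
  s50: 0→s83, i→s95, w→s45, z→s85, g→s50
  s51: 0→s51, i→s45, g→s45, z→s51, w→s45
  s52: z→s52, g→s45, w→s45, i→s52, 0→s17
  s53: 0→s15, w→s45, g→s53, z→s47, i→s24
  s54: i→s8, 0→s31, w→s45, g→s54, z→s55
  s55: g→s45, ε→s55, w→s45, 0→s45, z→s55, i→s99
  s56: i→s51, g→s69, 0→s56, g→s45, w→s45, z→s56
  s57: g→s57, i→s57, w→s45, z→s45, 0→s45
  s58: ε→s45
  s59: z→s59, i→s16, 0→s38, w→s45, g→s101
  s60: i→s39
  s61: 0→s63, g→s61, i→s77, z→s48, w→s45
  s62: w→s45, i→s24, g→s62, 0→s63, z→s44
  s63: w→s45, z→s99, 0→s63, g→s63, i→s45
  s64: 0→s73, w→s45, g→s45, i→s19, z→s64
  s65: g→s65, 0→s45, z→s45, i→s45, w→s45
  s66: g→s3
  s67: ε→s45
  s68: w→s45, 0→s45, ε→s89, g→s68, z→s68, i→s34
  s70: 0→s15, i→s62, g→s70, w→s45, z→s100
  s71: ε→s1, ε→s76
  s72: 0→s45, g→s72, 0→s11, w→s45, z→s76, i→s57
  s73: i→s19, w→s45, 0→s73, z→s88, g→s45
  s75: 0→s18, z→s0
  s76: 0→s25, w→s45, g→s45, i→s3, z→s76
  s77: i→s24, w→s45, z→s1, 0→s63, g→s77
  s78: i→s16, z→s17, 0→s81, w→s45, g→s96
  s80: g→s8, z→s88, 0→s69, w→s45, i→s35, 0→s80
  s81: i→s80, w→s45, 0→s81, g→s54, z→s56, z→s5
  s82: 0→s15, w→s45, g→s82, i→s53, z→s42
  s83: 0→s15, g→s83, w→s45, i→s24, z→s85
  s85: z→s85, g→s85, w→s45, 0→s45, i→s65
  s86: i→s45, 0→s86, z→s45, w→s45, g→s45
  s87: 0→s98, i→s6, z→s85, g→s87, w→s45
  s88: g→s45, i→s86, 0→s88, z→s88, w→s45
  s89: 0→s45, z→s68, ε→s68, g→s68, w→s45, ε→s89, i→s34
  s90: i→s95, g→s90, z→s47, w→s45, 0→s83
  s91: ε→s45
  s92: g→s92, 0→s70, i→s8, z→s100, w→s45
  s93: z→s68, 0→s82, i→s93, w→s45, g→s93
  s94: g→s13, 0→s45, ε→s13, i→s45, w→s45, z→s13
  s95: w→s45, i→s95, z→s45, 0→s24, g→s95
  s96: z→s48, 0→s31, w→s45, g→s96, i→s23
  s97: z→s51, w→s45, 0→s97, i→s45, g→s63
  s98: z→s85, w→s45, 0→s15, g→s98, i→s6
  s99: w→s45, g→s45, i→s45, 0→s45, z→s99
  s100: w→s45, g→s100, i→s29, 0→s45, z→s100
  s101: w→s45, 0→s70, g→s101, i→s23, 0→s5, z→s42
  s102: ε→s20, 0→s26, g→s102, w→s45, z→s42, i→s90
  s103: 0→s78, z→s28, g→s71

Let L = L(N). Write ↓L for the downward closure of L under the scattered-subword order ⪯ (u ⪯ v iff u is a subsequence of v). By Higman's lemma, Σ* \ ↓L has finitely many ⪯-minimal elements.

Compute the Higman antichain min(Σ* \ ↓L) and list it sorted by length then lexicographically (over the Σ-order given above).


Antichain: [w, gz0, zizg, 0iiz, g00i, 00zii].

|Q|=104, |F|=82, |δ|=461 (20 ε).
min D↑ (79 st, q0=0, F={1}): 0:w→1,i→0,z→2,0→3,g→4 1:w→1,i→1,z→1,0→1,g→1 2:w→1,i→5,z→2,0→6,g→7 3:w→1,i→8,z→6,0→9,g→10 4:w→1,i→4,z→11,0→12,g→4 5:w→1,i→5,z→13,0→14,g→15 6:w→1,i→16,z→6,0→17,g→18 7:w→1,i→15,z→11,0→19,g→7 8:w→1,i→20,z→8,0→21,g→22 9:w→1,i→21,z→23,0→9,g→24 10:w→1,i→22,z→25,0→26,g→10 11:w→1,i→27,z→11,0→1,g→11 12:w→1,i→28,z→25,0→29,g→12 13:w→1,i→13,z→13,0→30,g→1 14:w→1,i→16,z→30,0→31,g→32 15:w→1,i→15,z→33,0→34,g→15 16:w→1,i→20,z→35,0→36,g→37 17:w→1,i→36,z→23,0→17,g→38 18:w→1,i→37,z→25,0→39,g→18 19:w→1,i→40,z→25,0→29,g→19 20:w→1,i→20,z→1,0→20,g→41 21:w→1,i→20,z→42,0→21,g→43 22:w→1,i→41,z→44,0→45,g→22 23:w→1,i→46,z→23,0→23,g→47 24:w→1,i→43,z→48,0→26,g→24 25:w→1,i→49,z→25,0→1,g→25 26:w→1,i→45,z→48,0→29,g→26 27:w→1,i→27,z→33,0→1,g→27 28:w→1,i→50,z→44,0→29,g→28 29:w→1,i→1,z→51,0→29,g→29 30:w→1,i→35,z→30,0→52,g→1 31:w→1,i→36,z→53,0→31,g→54 32:w→1,i→37,z→55,0→56,g→32 33:w→1,i→33,z→33,0→1,g→1 34:w→1,i→40,z→55,0→57,g→34 35:w→1,i→58,z→35,0→59,g→1 36:w→1,i→20,z→60,0→36,g→61 37:w→1,i→41,z→62,0→63,g→37 38:w→1,i→61,z→48,0→39,g→38 39:w→1,i→63,z→48,0→29,g→39 40:w→1,i→50,z→62,0→57,g→40 41:w→1,i→41,z→1,0→50,g→41 42:w→1,i→64,z→42,0→42,g→65 43:w→1,i→41,z→66,0→45,g→43 44:w→1,i→67,z→44,0→1,g→44 45:w→1,i→50,z→66,0→29,g→45 46:w→1,i→1,z→68,0→46,g→57 47:w→1,i→57,z→48,0→69,g→47 48:w→1,i→70,z→48,0→1,g→48 49:w→1,i→67,z→62,0→1,g→49 50:w→1,i→50,z→1,0→64,g→50 51:w→1,i→1,z→51,0→1,g→51 52:w→1,i→59,z→53,0→52,g→1 53:w→1,i→68,z→53,0→53,g→1 54:w→1,i→61,z→71,0→56,g→54 55:w→1,i→62,z→55,0→1,g→1 56:w→1,i→63,z→71,0→57,g→56 57:w→1,i→1,z→72,0→57,g→57 58:w→1,i→58,z→1,0→58,g→1 59:w→1,i→58,z→60,0→59,g→1 60:w→1,i→73,z→60,0→60,g→1 61:w→1,i→41,z→74,0→63,g→61 62:w→1,i→75,z→62,0→1,g→1 63:w→1,i→50,z→74,0→57,g→63 64:w→1,i→1,z→1,0→64,g→64 65:w→1,i→64,z→66,0→76,g→65 66:w→1,i→77,z→66,0→1,g→66 67:w→1,i→67,z→1,0→1,g→67 68:w→1,i→1,z→68,0→68,g→1 69:w→1,i→57,z→48,0→29,g→69 70:w→1,i→1,z→72,0→1,g→70 71:w→1,i→72,z→71,0→1,g→1 72:w→1,i→1,z→72,0→1,g→1 73:w→1,i→1,z→1,0→73,g→1 74:w→1,i→78,z→74,0→1,g→1 75:w→1,i→75,z→1,0→1,g→1 76:w→1,i→64,z→66,0→29,g→76 77:w→1,i→1,z→1,0→1,g→77 78:w→1,i→1,z→1,0→1,g→1.
'w': run [94, 5] end={s10,s45,s58,s67,s84} ∉↓L; 1/1 deletions ∈↓L.
'gz0': |S_i|=[94, 65, 26, 3] end={s11,s25,s45} ∉↓L; 3/3 deletions ∈↓L.
'zizg': |S_i|=[94, 84, 53, 24, 3] end={s45,s69,s91} ∉↓L; 4/4 single-dels accept.
'0iiz': N↓-sim [94, 82, 50, 12, 1] end={s45} ∉↓L; 4/4 single-dels accept.
'g00i': run [94, 65, 42, 9, 1] end={s45} — reject; 4/4 single-dels accept.
'00zii': run [94, 82, 52, 30, 11, 1] end={s45} — reject; 5/5 single-dels accept.
6 obstructions.
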